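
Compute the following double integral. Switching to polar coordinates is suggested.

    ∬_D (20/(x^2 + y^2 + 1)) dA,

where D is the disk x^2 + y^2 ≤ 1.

The region D is 0 ≤ r ≤ 1, 0 ≤ θ ≤ 2π in polar coordinates, where x = r cos(θ), y = r sin(θ), and dA = r dr dθ.

Under the substitution, the integrand becomes 20/(r^2 + 1), so

    ∬_D (20/(x^2 + y^2 + 1)) dA = ∫_{0}^{2π} ∫_{0}^{1} (20/(r^2 + 1)) · r dr dθ.

Inner integral (in r): ∫_{0}^{1} (20/(r^2 + 1)) · r dr = log(1024).

Outer integral (in θ): ∫_{0}^{2π} (log(1024)) dθ = 20π log(2).

Therefore ∬_D (20/(x^2 + y^2 + 1)) dA = 20π log(2).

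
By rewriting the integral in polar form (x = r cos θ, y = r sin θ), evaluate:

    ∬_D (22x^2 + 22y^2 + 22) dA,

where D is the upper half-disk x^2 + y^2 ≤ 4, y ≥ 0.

The region D is 0 ≤ r ≤ 2, 0 ≤ θ ≤ π in polar coordinates, where x = r cos(θ), y = r sin(θ), and dA = r dr dθ.

Under the substitution, the integrand becomes 22r^2 + 22, so

    ∬_D (22x^2 + 22y^2 + 22) dA = ∫_{0}^{π} ∫_{0}^{2} (22r^2 + 22) · r dr dθ.

Inner integral (in r): ∫_{0}^{2} (22r^2 + 22) · r dr = 132.

Outer integral (in θ): ∫_{0}^{π} (132) dθ = 132π.

Therefore ∬_D (22x^2 + 22y^2 + 22) dA = 132π.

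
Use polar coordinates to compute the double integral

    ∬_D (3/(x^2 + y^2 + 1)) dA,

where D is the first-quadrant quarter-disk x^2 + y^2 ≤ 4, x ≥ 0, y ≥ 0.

The region D is 0 ≤ r ≤ 2, 0 ≤ θ ≤ π/2 in polar coordinates, where x = r cos(θ), y = r sin(θ), and dA = r dr dθ.

Under the substitution, the integrand becomes 3/(r^2 + 1), so

    ∬_D (3/(x^2 + y^2 + 1)) dA = ∫_{0}^{π/2} ∫_{0}^{2} (3/(r^2 + 1)) · r dr dθ.

Inner integral (in r): ∫_{0}^{2} (3/(r^2 + 1)) · r dr = 3log(5)/2.

Outer integral (in θ): ∫_{0}^{π/2} (3log(5)/2) dθ = 3π log(5)/4.

Therefore ∬_D (3/(x^2 + y^2 + 1)) dA = 3π log(5)/4.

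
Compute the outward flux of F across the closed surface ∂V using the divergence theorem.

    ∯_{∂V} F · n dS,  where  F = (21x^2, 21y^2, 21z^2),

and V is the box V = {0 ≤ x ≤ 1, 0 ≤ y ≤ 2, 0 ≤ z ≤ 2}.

By the divergence theorem,

    ∯_{∂V} F · n dS = ∭_V (∇ · F) dV.

Compute the divergence:
    ∇ · F = ∂F_x/∂x + ∂F_y/∂y + ∂F_z/∂z = 42x + 42y + 42z.

V is a rectangular box, so dV = dx dy dz with 0 ≤ x ≤ 1, 0 ≤ y ≤ 2, 0 ≤ z ≤ 2.

Integrate (42x + 42y + 42z) over V as an iterated integral:

    ∭_V (∇·F) dV = ∫_0^{1} ∫_0^{2} ∫_0^{2} (42x + 42y + 42z) dz dy dx.

Inner (z from 0 to 2): 84x + 84y + 84.
Middle (y from 0 to 2): 168x + 336.
Outer (x from 0 to 1): 420.

Therefore ∯_{∂V} F · n dS = 420.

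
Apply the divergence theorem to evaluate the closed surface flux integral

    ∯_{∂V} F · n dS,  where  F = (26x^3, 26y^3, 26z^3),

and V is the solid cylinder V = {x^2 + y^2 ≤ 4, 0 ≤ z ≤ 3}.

By the divergence theorem,

    ∯_{∂V} F · n dS = ∭_V (∇ · F) dV.

Compute the divergence:
    ∇ · F = ∂F_x/∂x + ∂F_y/∂y + ∂F_z/∂z = 78x^2 + 78y^2 + 78z^2.

In cylindrical coordinates, x = r cos(θ), y = r sin(θ), z = z, dV = r dr dθ dz, with 0 ≤ r ≤ 2, 0 ≤ θ ≤ 2π, 0 ≤ z ≤ 3.

The integrand, after substitution and multiplying by the volume element, becomes (78r^2 + 78z^2) · r, so

    ∭_V (∇·F) dV = ∫_0^{2π} ∫_0^{2} ∫_0^{3} (78r^2 + 78z^2) · r dz dr dθ.

Inner (z from 0 to 3): 234r (r^2 + 3).
Middle (r from 0 to 2): 2340.
Outer (θ from 0 to 2π): 4680π.

Therefore ∯_{∂V} F · n dS = 4680π.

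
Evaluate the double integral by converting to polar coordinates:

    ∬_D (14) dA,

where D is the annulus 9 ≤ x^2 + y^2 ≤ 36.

The region D is 3 ≤ r ≤ 6, 0 ≤ θ ≤ 2π in polar coordinates, where x = r cos(θ), y = r sin(θ), and dA = r dr dθ.

Under the substitution, the integrand becomes 14, so

    ∬_D (14) dA = ∫_{0}^{2π} ∫_{3}^{6} (14) · r dr dθ.

Inner integral (in r): ∫_{3}^{6} (14) · r dr = 189.

Outer integral (in θ): ∫_{0}^{2π} (189) dθ = 378π.

Therefore ∬_D (14) dA = 378π.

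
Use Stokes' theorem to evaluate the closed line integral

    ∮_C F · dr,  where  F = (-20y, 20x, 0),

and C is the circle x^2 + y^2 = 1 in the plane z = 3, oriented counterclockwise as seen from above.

Let S be the flat disk x^2 + y^2 ≤ 1 in the plane z = 3, with upward unit normal n̂ = ẑ. By Stokes' theorem,

    ∮_C F · dr = ∬_S (∇ × F) · n̂ dS = ∬_D (curl F)_z dA,

where D is the disk x^2 + y^2 ≤ 1.

Compute the curl of F = (-20y, 20x, 0):
    (∇ × F)_x = ∂F_z/∂y - ∂F_y/∂z = 0,
    (∇ × F)_y = ∂F_x/∂z - ∂F_z/∂x = 0,
    (∇ × F)_z = ∂F_y/∂x - ∂F_x/∂y = 40.

On z = 3, (curl F)_z = 40.

Convert to polar (x = r cos θ, y = r sin θ, dA = r dr dθ); the integrand becomes 40, so

    ∬_D (curl F)_z dA = ∫_0^{2π} ∫_0^{1} (40) · r dr dθ.

Inner (r from 0 to 1): 20.
Outer (θ from 0 to 2π): 40π.

Therefore ∮_C F · dr = 40π.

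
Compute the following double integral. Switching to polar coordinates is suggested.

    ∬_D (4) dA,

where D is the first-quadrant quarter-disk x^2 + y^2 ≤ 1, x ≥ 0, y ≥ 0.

The region D is 0 ≤ r ≤ 1, 0 ≤ θ ≤ π/2 in polar coordinates, where x = r cos(θ), y = r sin(θ), and dA = r dr dθ.

Under the substitution, the integrand becomes 4, so

    ∬_D (4) dA = ∫_{0}^{π/2} ∫_{0}^{1} (4) · r dr dθ.

Inner integral (in r): ∫_{0}^{1} (4) · r dr = 2.

Outer integral (in θ): ∫_{0}^{π/2} (2) dθ = π.

Therefore ∬_D (4) dA = π.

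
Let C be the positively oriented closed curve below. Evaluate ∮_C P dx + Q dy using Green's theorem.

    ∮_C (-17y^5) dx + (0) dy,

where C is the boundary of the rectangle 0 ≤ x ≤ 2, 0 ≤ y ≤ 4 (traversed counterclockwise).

Green's theorem converts the closed line integral into a double integral over the enclosed region D:

    ∮_C P dx + Q dy = ∬_D (∂Q/∂x - ∂P/∂y) dA.

Here P = -17y^5, Q = 0, so

    ∂Q/∂x = 0,    ∂P/∂y = -85y^4,
    ∂Q/∂x - ∂P/∂y = 85y^4.

D is the region 0 ≤ x ≤ 2, 0 ≤ y ≤ 4. Evaluating the double integral:

    ∬_D (85y^4) dA = ∫_0^{2} ∫_0^{4} (85y^4) dy dx.

Inner (y from 0 to 4): 17408.
Outer (x from 0 to 2): 34816.

Therefore ∮_C P dx + Q dy = 34816.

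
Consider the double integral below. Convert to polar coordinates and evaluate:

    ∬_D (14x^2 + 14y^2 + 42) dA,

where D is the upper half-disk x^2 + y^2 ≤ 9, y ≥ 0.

The region D is 0 ≤ r ≤ 3, 0 ≤ θ ≤ π in polar coordinates, where x = r cos(θ), y = r sin(θ), and dA = r dr dθ.

Under the substitution, the integrand becomes 14r^2 + 42, so

    ∬_D (14x^2 + 14y^2 + 42) dA = ∫_{0}^{π} ∫_{0}^{3} (14r^2 + 42) · r dr dθ.

Inner integral (in r): ∫_{0}^{3} (14r^2 + 42) · r dr = 945/2.

Outer integral (in θ): ∫_{0}^{π} (945/2) dθ = 945π/2.

Therefore ∬_D (14x^2 + 14y^2 + 42) dA = 945π/2.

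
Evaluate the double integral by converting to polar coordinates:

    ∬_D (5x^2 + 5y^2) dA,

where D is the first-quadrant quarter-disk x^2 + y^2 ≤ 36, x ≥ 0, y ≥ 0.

The region D is 0 ≤ r ≤ 6, 0 ≤ θ ≤ π/2 in polar coordinates, where x = r cos(θ), y = r sin(θ), and dA = r dr dθ.

Under the substitution, the integrand becomes 5r^2, so

    ∬_D (5x^2 + 5y^2) dA = ∫_{0}^{π/2} ∫_{0}^{6} (5r^2) · r dr dθ.

Inner integral (in r): ∫_{0}^{6} (5r^2) · r dr = 1620.

Outer integral (in θ): ∫_{0}^{π/2} (1620) dθ = 810π.

Therefore ∬_D (5x^2 + 5y^2) dA = 810π.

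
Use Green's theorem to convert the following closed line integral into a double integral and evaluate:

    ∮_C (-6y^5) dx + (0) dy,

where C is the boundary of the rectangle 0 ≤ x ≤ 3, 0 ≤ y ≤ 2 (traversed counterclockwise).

Green's theorem converts the closed line integral into a double integral over the enclosed region D:

    ∮_C P dx + Q dy = ∬_D (∂Q/∂x - ∂P/∂y) dA.

Here P = -6y^5, Q = 0, so

    ∂Q/∂x = 0,    ∂P/∂y = -30y^4,
    ∂Q/∂x - ∂P/∂y = 30y^4.

D is the region 0 ≤ x ≤ 3, 0 ≤ y ≤ 2. Evaluating the double integral:

    ∬_D (30y^4) dA = ∫_0^{3} ∫_0^{2} (30y^4) dy dx.

Inner (y from 0 to 2): 192.
Outer (x from 0 to 3): 576.

Therefore ∮_C P dx + Q dy = 576.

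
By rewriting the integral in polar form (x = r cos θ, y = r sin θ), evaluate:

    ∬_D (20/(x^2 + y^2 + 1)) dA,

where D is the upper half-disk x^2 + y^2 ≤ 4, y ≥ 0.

The region D is 0 ≤ r ≤ 2, 0 ≤ θ ≤ π in polar coordinates, where x = r cos(θ), y = r sin(θ), and dA = r dr dθ.

Under the substitution, the integrand becomes 20/(r^2 + 1), so

    ∬_D (20/(x^2 + y^2 + 1)) dA = ∫_{0}^{π} ∫_{0}^{2} (20/(r^2 + 1)) · r dr dθ.

Inner integral (in r): ∫_{0}^{2} (20/(r^2 + 1)) · r dr = log(9765625).

Outer integral (in θ): ∫_{0}^{π} (log(9765625)) dθ = log(9765625^π).

Therefore ∬_D (20/(x^2 + y^2 + 1)) dA = log(9765625^π).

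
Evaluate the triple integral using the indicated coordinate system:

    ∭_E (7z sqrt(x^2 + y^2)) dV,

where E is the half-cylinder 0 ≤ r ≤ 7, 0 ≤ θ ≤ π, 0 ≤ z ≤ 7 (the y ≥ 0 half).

In cylindrical coordinates, x = r cos(θ), y = r sin(θ), z = z, and dV = r dr dθ dz.

The integrand becomes 7r z, so

    ∭_E (7z sqrt(x^2 + y^2)) dV = ∫_{0}^{π} ∫_{0}^{7} ∫_{0}^{7} (7r z) · r dz dr dθ.

Inner (z): 343r^2/2.
Middle (r from 0 to 7): 117649/6.
Outer (θ): 117649π/6.

Therefore the triple integral equals 117649π/6.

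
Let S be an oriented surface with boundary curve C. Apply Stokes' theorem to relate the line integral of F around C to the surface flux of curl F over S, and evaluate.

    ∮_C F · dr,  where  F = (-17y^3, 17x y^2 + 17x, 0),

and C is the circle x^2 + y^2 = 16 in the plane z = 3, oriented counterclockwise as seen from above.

Let S be the flat disk x^2 + y^2 ≤ 16 in the plane z = 3, with upward unit normal n̂ = ẑ. By Stokes' theorem,

    ∮_C F · dr = ∬_S (∇ × F) · n̂ dS = ∬_D (curl F)_z dA,

where D is the disk x^2 + y^2 ≤ 16.

Compute the curl of F = (-17y^3, 17x y^2 + 17x, 0):
    (∇ × F)_x = ∂F_z/∂y - ∂F_y/∂z = 0,
    (∇ × F)_y = ∂F_x/∂z - ∂F_z/∂x = 0,
    (∇ × F)_z = ∂F_y/∂x - ∂F_x/∂y = 68y^2 + 17.

On z = 3, (curl F)_z = 68y^2 + 17.

Convert to polar (x = r cos θ, y = r sin θ, dA = r dr dθ); the integrand becomes 68r^2sin(θ)^2 + 17, so

    ∬_D (curl F)_z dA = ∫_0^{2π} ∫_0^{4} (68r^2sin(θ)^2 + 17) · r dr dθ.

Inner (r from 0 to 4): 4352sin(θ)^2 + 136.
Outer (θ from 0 to 2π): 4624π.

Therefore ∮_C F · dr = 4624π.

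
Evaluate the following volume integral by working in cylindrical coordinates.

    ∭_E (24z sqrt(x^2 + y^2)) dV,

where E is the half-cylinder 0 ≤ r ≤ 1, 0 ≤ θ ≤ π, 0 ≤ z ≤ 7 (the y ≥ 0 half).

In cylindrical coordinates, x = r cos(θ), y = r sin(θ), z = z, and dV = r dr dθ dz.

The integrand becomes 24r z, so

    ∭_E (24z sqrt(x^2 + y^2)) dV = ∫_{0}^{π} ∫_{0}^{1} ∫_{0}^{7} (24r z) · r dz dr dθ.

Inner (z): 588r^2.
Middle (r from 0 to 1): 196.
Outer (θ): 196π.

Therefore the triple integral equals 196π.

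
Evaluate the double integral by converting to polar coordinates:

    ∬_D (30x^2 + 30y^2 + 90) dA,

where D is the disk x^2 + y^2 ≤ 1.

The region D is 0 ≤ r ≤ 1, 0 ≤ θ ≤ 2π in polar coordinates, where x = r cos(θ), y = r sin(θ), and dA = r dr dθ.

Under the substitution, the integrand becomes 30r^2 + 90, so

    ∬_D (30x^2 + 30y^2 + 90) dA = ∫_{0}^{2π} ∫_{0}^{1} (30r^2 + 90) · r dr dθ.

Inner integral (in r): ∫_{0}^{1} (30r^2 + 90) · r dr = 105/2.

Outer integral (in θ): ∫_{0}^{2π} (105/2) dθ = 105π.

Therefore ∬_D (30x^2 + 30y^2 + 90) dA = 105π.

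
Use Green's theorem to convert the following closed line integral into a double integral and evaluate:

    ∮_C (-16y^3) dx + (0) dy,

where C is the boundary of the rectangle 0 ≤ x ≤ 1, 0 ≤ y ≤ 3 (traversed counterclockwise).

Green's theorem converts the closed line integral into a double integral over the enclosed region D:

    ∮_C P dx + Q dy = ∬_D (∂Q/∂x - ∂P/∂y) dA.

Here P = -16y^3, Q = 0, so

    ∂Q/∂x = 0,    ∂P/∂y = -48y^2,
    ∂Q/∂x - ∂P/∂y = 48y^2.

D is the region 0 ≤ x ≤ 1, 0 ≤ y ≤ 3. Evaluating the double integral:

    ∬_D (48y^2) dA = ∫_0^{1} ∫_0^{3} (48y^2) dy dx.

Inner (y from 0 to 3): 432.
Outer (x from 0 to 1): 432.

Therefore ∮_C P dx + Q dy = 432.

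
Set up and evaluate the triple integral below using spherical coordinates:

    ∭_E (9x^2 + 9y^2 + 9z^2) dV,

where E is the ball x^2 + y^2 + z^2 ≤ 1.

In spherical coordinates, x = ρ sin(φ) cos(θ), y = ρ sin(φ) sin(θ), z = ρ cos(φ), and dV = ρ^2 sin(φ) dρ dφ dθ.

The integrand becomes 9ρ^2, so

    ∭_E (9x^2 + 9y^2 + 9z^2) dV = ∫_{0}^{2π} ∫_{0}^{π} ∫_{0}^{1} (9ρ^2) · ρ^2 sin(φ) dρ dφ dθ.

Inner (ρ): 9sin(φ)/5.
Middle (φ): 18/5.
Outer (θ): 36π/5.

Therefore the triple integral equals 36π/5.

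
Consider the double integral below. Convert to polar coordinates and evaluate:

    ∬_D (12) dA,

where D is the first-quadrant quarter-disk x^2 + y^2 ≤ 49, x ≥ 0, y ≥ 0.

The region D is 0 ≤ r ≤ 7, 0 ≤ θ ≤ π/2 in polar coordinates, where x = r cos(θ), y = r sin(θ), and dA = r dr dθ.

Under the substitution, the integrand becomes 12, so

    ∬_D (12) dA = ∫_{0}^{π/2} ∫_{0}^{7} (12) · r dr dθ.

Inner integral (in r): ∫_{0}^{7} (12) · r dr = 294.

Outer integral (in θ): ∫_{0}^{π/2} (294) dθ = 147π.

Therefore ∬_D (12) dA = 147π.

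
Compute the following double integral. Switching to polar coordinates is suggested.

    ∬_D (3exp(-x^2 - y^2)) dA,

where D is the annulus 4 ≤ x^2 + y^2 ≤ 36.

The region D is 2 ≤ r ≤ 6, 0 ≤ θ ≤ 2π in polar coordinates, where x = r cos(θ), y = r sin(θ), and dA = r dr dθ.

Under the substitution, the integrand becomes 3exp(-r^2), so

    ∬_D (3exp(-x^2 - y^2)) dA = ∫_{0}^{2π} ∫_{2}^{6} (3exp(-r^2)) · r dr dθ.

Inner integral (in r): ∫_{2}^{6} (3exp(-r^2)) · r dr = -(3 - 3exp(32))exp(-36)/2.

Outer integral (in θ): ∫_{0}^{2π} (-(3 - 3exp(32))exp(-36)/2) dθ = -3π (1 - exp(32))exp(-36).

Therefore ∬_D (3exp(-x^2 - y^2)) dA = -3π (1 - exp(32))exp(-36).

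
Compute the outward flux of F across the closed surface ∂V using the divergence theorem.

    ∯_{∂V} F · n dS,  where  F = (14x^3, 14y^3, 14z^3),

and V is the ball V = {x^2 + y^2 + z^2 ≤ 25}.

By the divergence theorem,

    ∯_{∂V} F · n dS = ∭_V (∇ · F) dV.

Compute the divergence:
    ∇ · F = ∂F_x/∂x + ∂F_y/∂y + ∂F_z/∂z = 42x^2 + 42y^2 + 42z^2.

In spherical coordinates, x = ρ sin(φ) cos(θ), y = ρ sin(φ) sin(θ), z = ρ cos(φ), dV = ρ^2 sin(φ) dρ dφ dθ, with 0 ≤ ρ ≤ 5, 0 ≤ φ ≤ π, 0 ≤ θ ≤ 2π.

The integrand, after substitution and multiplying by the volume element, becomes (42ρ^2) · ρ^2 sin(φ), so

    ∭_V (∇·F) dV = ∫_0^{2π} ∫_0^{π} ∫_0^{5} (42ρ^2) · ρ^2 sin(φ) dρ dφ dθ.

Inner (ρ from 0 to 5): 26250sin(φ).
Middle (φ from 0 to π): 52500.
Outer (θ from 0 to 2π): 105000π.

Therefore ∯_{∂V} F · n dS = 105000π.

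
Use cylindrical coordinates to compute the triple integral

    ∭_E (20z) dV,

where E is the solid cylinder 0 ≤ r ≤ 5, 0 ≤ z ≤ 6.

In cylindrical coordinates, x = r cos(θ), y = r sin(θ), z = z, and dV = r dr dθ dz.

The integrand becomes 20z, so

    ∭_E (20z) dV = ∫_{0}^{2π} ∫_{0}^{5} ∫_{0}^{6} (20z) · r dz dr dθ.

Inner (z): 360r.
Middle (r from 0 to 5): 4500.
Outer (θ): 9000π.

Therefore the triple integral equals 9000π.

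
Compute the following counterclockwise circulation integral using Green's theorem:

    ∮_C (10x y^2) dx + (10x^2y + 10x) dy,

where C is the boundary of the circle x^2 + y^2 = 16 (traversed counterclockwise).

Green's theorem converts the closed line integral into a double integral over the enclosed region D:

    ∮_C P dx + Q dy = ∬_D (∂Q/∂x - ∂P/∂y) dA.

Here P = 10x y^2, Q = 10x^2y + 10x, so

    ∂Q/∂x = 20x y + 10,    ∂P/∂y = 20x y,
    ∂Q/∂x - ∂P/∂y = 10.

D is the region x^2 + y^2 ≤ 16. Evaluating the double integral:

In polar coordinates (x = r cos θ, y = r sin θ, dA = r dr dθ) the integrand becomes 10, so

    ∬_D (10) dA = ∫_0^{2π} ∫_0^{4} (10) · r dr dθ.

Inner (r from 0 to 4): 80.
Outer (θ from 0 to 2π): 160π.

Therefore ∮_C P dx + Q dy = 160π.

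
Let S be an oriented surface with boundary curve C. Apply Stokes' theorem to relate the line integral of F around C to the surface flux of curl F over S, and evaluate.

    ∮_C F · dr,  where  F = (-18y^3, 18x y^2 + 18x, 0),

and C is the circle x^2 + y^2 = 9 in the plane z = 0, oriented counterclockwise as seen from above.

Let S be the flat disk x^2 + y^2 ≤ 9 in the plane z = 0, with upward unit normal n̂ = ẑ. By Stokes' theorem,

    ∮_C F · dr = ∬_S (∇ × F) · n̂ dS = ∬_D (curl F)_z dA,

where D is the disk x^2 + y^2 ≤ 9.

Compute the curl of F = (-18y^3, 18x y^2 + 18x, 0):
    (∇ × F)_x = ∂F_z/∂y - ∂F_y/∂z = 0,
    (∇ × F)_y = ∂F_x/∂z - ∂F_z/∂x = 0,
    (∇ × F)_z = ∂F_y/∂x - ∂F_x/∂y = 72y^2 + 18.

On z = 0, (curl F)_z = 72y^2 + 18.

Convert to polar (x = r cos θ, y = r sin θ, dA = r dr dθ); the integrand becomes 72r^2sin(θ)^2 + 18, so

    ∬_D (curl F)_z dA = ∫_0^{2π} ∫_0^{3} (72r^2sin(θ)^2 + 18) · r dr dθ.

Inner (r from 0 to 3): 1458sin(θ)^2 + 81.
Outer (θ from 0 to 2π): 1620π.

Therefore ∮_C F · dr = 1620π.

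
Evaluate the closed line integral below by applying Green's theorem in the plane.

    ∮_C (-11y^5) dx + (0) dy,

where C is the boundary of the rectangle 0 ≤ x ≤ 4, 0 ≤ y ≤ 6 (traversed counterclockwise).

Green's theorem converts the closed line integral into a double integral over the enclosed region D:

    ∮_C P dx + Q dy = ∬_D (∂Q/∂x - ∂P/∂y) dA.

Here P = -11y^5, Q = 0, so

    ∂Q/∂x = 0,    ∂P/∂y = -55y^4,
    ∂Q/∂x - ∂P/∂y = 55y^4.

D is the region 0 ≤ x ≤ 4, 0 ≤ y ≤ 6. Evaluating the double integral:

    ∬_D (55y^4) dA = ∫_0^{4} ∫_0^{6} (55y^4) dy dx.

Inner (y from 0 to 6): 85536.
Outer (x from 0 to 4): 342144.

Therefore ∮_C P dx + Q dy = 342144.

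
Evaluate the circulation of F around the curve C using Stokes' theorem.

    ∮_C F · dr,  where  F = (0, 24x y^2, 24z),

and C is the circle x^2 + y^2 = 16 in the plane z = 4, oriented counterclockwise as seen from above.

Let S be the flat disk x^2 + y^2 ≤ 16 in the plane z = 4, with upward unit normal n̂ = ẑ. By Stokes' theorem,

    ∮_C F · dr = ∬_S (∇ × F) · n̂ dS = ∬_D (curl F)_z dA,

where D is the disk x^2 + y^2 ≤ 16.

Compute the curl of F = (0, 24x y^2, 24z):
    (∇ × F)_x = ∂F_z/∂y - ∂F_y/∂z = 0,
    (∇ × F)_y = ∂F_x/∂z - ∂F_z/∂x = 0,
    (∇ × F)_z = ∂F_y/∂x - ∂F_x/∂y = 24y^2.

On z = 4, (curl F)_z = 24y^2.

Convert to polar (x = r cos θ, y = r sin θ, dA = r dr dθ); the integrand becomes 24r^2sin(θ)^2, so

    ∬_D (curl F)_z dA = ∫_0^{2π} ∫_0^{4} (24r^2sin(θ)^2) · r dr dθ.

Inner (r from 0 to 4): 1536sin(θ)^2.
Outer (θ from 0 to 2π): 1536π.

Therefore ∮_C F · dr = 1536π.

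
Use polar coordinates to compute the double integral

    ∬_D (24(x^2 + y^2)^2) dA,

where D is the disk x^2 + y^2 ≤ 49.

The region D is 0 ≤ r ≤ 7, 0 ≤ θ ≤ 2π in polar coordinates, where x = r cos(θ), y = r sin(θ), and dA = r dr dθ.

Under the substitution, the integrand becomes 24r^4, so

    ∬_D (24(x^2 + y^2)^2) dA = ∫_{0}^{2π} ∫_{0}^{7} (24r^4) · r dr dθ.

Inner integral (in r): ∫_{0}^{7} (24r^4) · r dr = 470596.

Outer integral (in θ): ∫_{0}^{2π} (470596) dθ = 941192π.

Therefore ∬_D (24(x^2 + y^2)^2) dA = 941192π.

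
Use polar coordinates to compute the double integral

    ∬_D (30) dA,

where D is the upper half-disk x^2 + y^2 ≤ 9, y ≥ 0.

The region D is 0 ≤ r ≤ 3, 0 ≤ θ ≤ π in polar coordinates, where x = r cos(θ), y = r sin(θ), and dA = r dr dθ.

Under the substitution, the integrand becomes 30, so

    ∬_D (30) dA = ∫_{0}^{π} ∫_{0}^{3} (30) · r dr dθ.

Inner integral (in r): ∫_{0}^{3} (30) · r dr = 135.

Outer integral (in θ): ∫_{0}^{π} (135) dθ = 135π.

Therefore ∬_D (30) dA = 135π.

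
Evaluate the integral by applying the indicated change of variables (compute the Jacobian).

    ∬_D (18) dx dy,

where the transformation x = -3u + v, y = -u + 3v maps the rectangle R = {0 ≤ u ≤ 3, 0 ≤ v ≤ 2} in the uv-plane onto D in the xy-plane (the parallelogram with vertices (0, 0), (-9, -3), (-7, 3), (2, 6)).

Compute the Jacobian determinant of (x, y) with respect to (u, v):

    ∂(x,y)/∂(u,v) = | -3  1 | = (-3)(3) - (1)(-1) = -8.
                   | -1  3 |

Its absolute value is |J| = 8 (the area scaling factor).

Substituting x = -3u + v, y = -u + 3v into the integrand,

    18 → 18,

so the integral becomes

    ∬_R (18) · |J| du dv = ∫_0^3 ∫_0^2 (144) dv du.

Inner (v): 288.
Outer (u): 864.

Therefore ∬_D (18) dx dy = 864.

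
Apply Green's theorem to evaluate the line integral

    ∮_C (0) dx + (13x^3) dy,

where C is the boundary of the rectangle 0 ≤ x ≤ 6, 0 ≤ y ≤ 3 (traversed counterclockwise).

Green's theorem converts the closed line integral into a double integral over the enclosed region D:

    ∮_C P dx + Q dy = ∬_D (∂Q/∂x - ∂P/∂y) dA.

Here P = 0, Q = 13x^3, so

    ∂Q/∂x = 39x^2,    ∂P/∂y = 0,
    ∂Q/∂x - ∂P/∂y = 39x^2.

D is the region 0 ≤ x ≤ 6, 0 ≤ y ≤ 3. Evaluating the double integral:

    ∬_D (39x^2) dA = ∫_0^{6} ∫_0^{3} (39x^2) dy dx.

Inner (y from 0 to 3): 117x^2.
Outer (x from 0 to 6): 8424.

Therefore ∮_C P dx + Q dy = 8424.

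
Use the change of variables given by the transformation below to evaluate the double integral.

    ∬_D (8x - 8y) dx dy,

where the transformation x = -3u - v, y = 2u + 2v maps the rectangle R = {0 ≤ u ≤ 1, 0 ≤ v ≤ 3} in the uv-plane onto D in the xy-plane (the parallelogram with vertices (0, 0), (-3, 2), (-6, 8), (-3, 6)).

Compute the Jacobian determinant of (x, y) with respect to (u, v):

    ∂(x,y)/∂(u,v) = | -3  -1 | = (-3)(2) - (-1)(2) = -4.
                   | 2  2 |

Its absolute value is |J| = 4 (the area scaling factor).

Substituting x = -3u - v, y = 2u + 2v into the integrand,

    8x - 8y → -40u - 24v,

so the integral becomes

    ∬_R (-40u - 24v) · |J| du dv = ∫_0^1 ∫_0^3 (-160u - 96v) dv du.

Inner (v): -480u - 432.
Outer (u): -672.

Therefore ∬_D (8x - 8y) dx dy = -672.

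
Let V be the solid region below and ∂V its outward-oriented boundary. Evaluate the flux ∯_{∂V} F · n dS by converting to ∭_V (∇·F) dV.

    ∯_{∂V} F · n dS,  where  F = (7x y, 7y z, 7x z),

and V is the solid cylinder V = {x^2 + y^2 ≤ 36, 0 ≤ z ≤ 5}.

By the divergence theorem,

    ∯_{∂V} F · n dS = ∭_V (∇ · F) dV.

Compute the divergence:
    ∇ · F = ∂F_x/∂x + ∂F_y/∂y + ∂F_z/∂z = 7y + 7z + 7x = 7x + 7y + 7z.

In cylindrical coordinates, x = r cos(θ), y = r sin(θ), z = z, dV = r dr dθ dz, with 0 ≤ r ≤ 6, 0 ≤ θ ≤ 2π, 0 ≤ z ≤ 5.

The integrand, after substitution and multiplying by the volume element, becomes (7sqrt(2)r sin(θ + π/4) + 7z) · r, so

    ∭_V (∇·F) dV = ∫_0^{2π} ∫_0^{6} ∫_0^{5} (7sqrt(2)r sin(θ + π/4) + 7z) · r dz dr dθ.

Inner (z from 0 to 5): 35r (2sqrt(2)r sin(θ + π/4) + 5)/2.
Middle (r from 0 to 6): 2520sqrt(2)sin(θ + π/4) + 1575.
Outer (θ from 0 to 2π): 3150π.

Therefore ∯_{∂V} F · n dS = 3150π.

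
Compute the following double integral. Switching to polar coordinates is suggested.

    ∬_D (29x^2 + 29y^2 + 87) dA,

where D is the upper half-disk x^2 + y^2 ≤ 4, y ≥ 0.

The region D is 0 ≤ r ≤ 2, 0 ≤ θ ≤ π in polar coordinates, where x = r cos(θ), y = r sin(θ), and dA = r dr dθ.

Under the substitution, the integrand becomes 29r^2 + 87, so

    ∬_D (29x^2 + 29y^2 + 87) dA = ∫_{0}^{π} ∫_{0}^{2} (29r^2 + 87) · r dr dθ.

Inner integral (in r): ∫_{0}^{2} (29r^2 + 87) · r dr = 290.

Outer integral (in θ): ∫_{0}^{π} (290) dθ = 290π.

Therefore ∬_D (29x^2 + 29y^2 + 87) dA = 290π.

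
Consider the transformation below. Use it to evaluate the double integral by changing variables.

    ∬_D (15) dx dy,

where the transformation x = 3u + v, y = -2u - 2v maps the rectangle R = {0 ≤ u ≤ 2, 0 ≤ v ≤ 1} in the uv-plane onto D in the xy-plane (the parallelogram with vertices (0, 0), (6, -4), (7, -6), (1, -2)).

Compute the Jacobian determinant of (x, y) with respect to (u, v):

    ∂(x,y)/∂(u,v) = | 3  1 | = (3)(-2) - (1)(-2) = -4.
                   | -2  -2 |

Its absolute value is |J| = 4 (the area scaling factor).

Substituting x = 3u + v, y = -2u - 2v into the integrand,

    15 → 15,

so the integral becomes

    ∬_R (15) · |J| du dv = ∫_0^2 ∫_0^1 (60) dv du.

Inner (v): 60.
Outer (u): 120.

Therefore ∬_D (15) dx dy = 120.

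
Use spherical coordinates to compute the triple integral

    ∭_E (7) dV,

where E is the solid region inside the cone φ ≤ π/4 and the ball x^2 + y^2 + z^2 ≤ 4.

In spherical coordinates, x = ρ sin(φ) cos(θ), y = ρ sin(φ) sin(θ), z = ρ cos(φ), and dV = ρ^2 sin(φ) dρ dφ dθ.

The integrand becomes 7, so

    ∭_E (7) dV = ∫_{0}^{2π} ∫_{0}^{π/4} ∫_{0}^{2} (7) · ρ^2 sin(φ) dρ dφ dθ.

Inner (ρ): 56sin(φ)/3.
Middle (φ): 56/3 - 28sqrt(2)/3.
Outer (θ): 56π (2 - sqrt(2))/3.

Therefore the triple integral equals 56π (2 - sqrt(2))/3.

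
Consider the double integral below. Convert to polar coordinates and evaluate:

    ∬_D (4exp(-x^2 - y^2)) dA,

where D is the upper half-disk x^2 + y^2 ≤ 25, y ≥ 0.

The region D is 0 ≤ r ≤ 5, 0 ≤ θ ≤ π in polar coordinates, where x = r cos(θ), y = r sin(θ), and dA = r dr dθ.

Under the substitution, the integrand becomes 4exp(-r^2), so

    ∬_D (4exp(-x^2 - y^2)) dA = ∫_{0}^{π} ∫_{0}^{5} (4exp(-r^2)) · r dr dθ.

Inner integral (in r): ∫_{0}^{5} (4exp(-r^2)) · r dr = 2 - 2exp(-25).

Outer integral (in θ): ∫_{0}^{π} (2 - 2exp(-25)) dθ = -2π exp(-25) + 2π.

Therefore ∬_D (4exp(-x^2 - y^2)) dA = -2π exp(-25) + 2π.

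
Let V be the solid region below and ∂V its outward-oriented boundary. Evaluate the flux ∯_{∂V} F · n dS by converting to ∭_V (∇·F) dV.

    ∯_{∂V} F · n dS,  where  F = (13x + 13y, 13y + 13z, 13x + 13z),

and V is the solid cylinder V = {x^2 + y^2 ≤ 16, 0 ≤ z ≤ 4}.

By the divergence theorem,

    ∯_{∂V} F · n dS = ∭_V (∇ · F) dV.

Compute the divergence:
    ∇ · F = ∂F_x/∂x + ∂F_y/∂y + ∂F_z/∂z = 13 + 13 + 13 = 39.

In cylindrical coordinates, x = r cos(θ), y = r sin(θ), z = z, dV = r dr dθ dz, with 0 ≤ r ≤ 4, 0 ≤ θ ≤ 2π, 0 ≤ z ≤ 4.

The integrand, after substitution and multiplying by the volume element, becomes (39) · r, so

    ∭_V (∇·F) dV = ∫_0^{2π} ∫_0^{4} ∫_0^{4} (39) · r dz dr dθ.

Inner (z from 0 to 4): 156r.
Middle (r from 0 to 4): 1248.
Outer (θ from 0 to 2π): 2496π.

Therefore ∯_{∂V} F · n dS = 2496π.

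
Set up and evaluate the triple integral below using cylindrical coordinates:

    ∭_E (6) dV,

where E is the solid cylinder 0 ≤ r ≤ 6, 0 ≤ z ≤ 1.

In cylindrical coordinates, x = r cos(θ), y = r sin(θ), z = z, and dV = r dr dθ dz.

The integrand becomes 6, so

    ∭_E (6) dV = ∫_{0}^{2π} ∫_{0}^{6} ∫_{0}^{1} (6) · r dz dr dθ.

Inner (z): 6r.
Middle (r from 0 to 6): 108.
Outer (θ): 216π.

Therefore the triple integral equals 216π.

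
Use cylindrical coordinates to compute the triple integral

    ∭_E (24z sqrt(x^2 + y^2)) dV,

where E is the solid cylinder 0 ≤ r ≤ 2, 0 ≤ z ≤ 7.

In cylindrical coordinates, x = r cos(θ), y = r sin(θ), z = z, and dV = r dr dθ dz.

The integrand becomes 24r z, so

    ∭_E (24z sqrt(x^2 + y^2)) dV = ∫_{0}^{2π} ∫_{0}^{2} ∫_{0}^{7} (24r z) · r dz dr dθ.

Inner (z): 588r^2.
Middle (r from 0 to 2): 1568.
Outer (θ): 3136π.

Therefore the triple integral equals 3136π.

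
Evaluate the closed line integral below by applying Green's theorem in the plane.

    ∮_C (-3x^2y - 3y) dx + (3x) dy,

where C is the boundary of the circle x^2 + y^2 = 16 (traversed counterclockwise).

Green's theorem converts the closed line integral into a double integral over the enclosed region D:

    ∮_C P dx + Q dy = ∬_D (∂Q/∂x - ∂P/∂y) dA.

Here P = -3x^2y - 3y, Q = 3x, so

    ∂Q/∂x = 3,    ∂P/∂y = -3x^2 - 3,
    ∂Q/∂x - ∂P/∂y = 3x^2 + 6.

D is the region x^2 + y^2 ≤ 16. Evaluating the double integral:

In polar coordinates (x = r cos θ, y = r sin θ, dA = r dr dθ) the integrand becomes 3r^2cos(θ)^2 + 6, so

    ∬_D (3x^2 + 6) dA = ∫_0^{2π} ∫_0^{4} (3r^2cos(θ)^2 + 6) · r dr dθ.

Inner (r from 0 to 4): 192cos(θ)^2 + 48.
Outer (θ from 0 to 2π): 288π.

Therefore ∮_C P dx + Q dy = 288π.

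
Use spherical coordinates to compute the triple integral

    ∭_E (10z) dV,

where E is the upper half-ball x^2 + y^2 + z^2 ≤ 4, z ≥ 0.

In spherical coordinates, x = ρ sin(φ) cos(θ), y = ρ sin(φ) sin(θ), z = ρ cos(φ), and dV = ρ^2 sin(φ) dρ dφ dθ.

The integrand becomes 10ρ cos(φ), so

    ∭_E (10z) dV = ∫_{0}^{2π} ∫_{0}^{π/2} ∫_{0}^{2} (10ρ cos(φ)) · ρ^2 sin(φ) dρ dφ dθ.

Inner (ρ): 20sin(2φ).
Middle (φ): 20.
Outer (θ): 40π.

Therefore the triple integral equals 40π.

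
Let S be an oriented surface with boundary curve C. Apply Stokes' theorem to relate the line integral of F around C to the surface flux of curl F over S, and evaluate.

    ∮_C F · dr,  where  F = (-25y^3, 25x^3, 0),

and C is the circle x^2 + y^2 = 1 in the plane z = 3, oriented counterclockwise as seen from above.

Let S be the flat disk x^2 + y^2 ≤ 1 in the plane z = 3, with upward unit normal n̂ = ẑ. By Stokes' theorem,

    ∮_C F · dr = ∬_S (∇ × F) · n̂ dS = ∬_D (curl F)_z dA,

where D is the disk x^2 + y^2 ≤ 1.

Compute the curl of F = (-25y^3, 25x^3, 0):
    (∇ × F)_x = ∂F_z/∂y - ∂F_y/∂z = 0,
    (∇ × F)_y = ∂F_x/∂z - ∂F_z/∂x = 0,
    (∇ × F)_z = ∂F_y/∂x - ∂F_x/∂y = 75x^2 + 75y^2.

On z = 3, (curl F)_z = 75x^2 + 75y^2.

Convert to polar (x = r cos θ, y = r sin θ, dA = r dr dθ); the integrand becomes 75r^2, so

    ∬_D (curl F)_z dA = ∫_0^{2π} ∫_0^{1} (75r^2) · r dr dθ.

Inner (r from 0 to 1): 75/4.
Outer (θ from 0 to 2π): 75π/2.

Therefore ∮_C F · dr = 75π/2.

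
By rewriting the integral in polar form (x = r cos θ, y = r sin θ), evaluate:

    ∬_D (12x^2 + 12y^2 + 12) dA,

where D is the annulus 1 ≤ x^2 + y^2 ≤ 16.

The region D is 1 ≤ r ≤ 4, 0 ≤ θ ≤ 2π in polar coordinates, where x = r cos(θ), y = r sin(θ), and dA = r dr dθ.

Under the substitution, the integrand becomes 12r^2 + 12, so

    ∬_D (12x^2 + 12y^2 + 12) dA = ∫_{0}^{2π} ∫_{1}^{4} (12r^2 + 12) · r dr dθ.

Inner integral (in r): ∫_{1}^{4} (12r^2 + 12) · r dr = 855.

Outer integral (in θ): ∫_{0}^{2π} (855) dθ = 1710π.

Therefore ∬_D (12x^2 + 12y^2 + 12) dA = 1710π.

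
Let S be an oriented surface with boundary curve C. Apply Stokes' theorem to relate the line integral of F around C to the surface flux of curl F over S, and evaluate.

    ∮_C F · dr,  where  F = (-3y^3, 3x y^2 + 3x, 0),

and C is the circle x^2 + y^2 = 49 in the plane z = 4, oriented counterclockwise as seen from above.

Let S be the flat disk x^2 + y^2 ≤ 49 in the plane z = 4, with upward unit normal n̂ = ẑ. By Stokes' theorem,

    ∮_C F · dr = ∬_S (∇ × F) · n̂ dS = ∬_D (curl F)_z dA,

where D is the disk x^2 + y^2 ≤ 49.

Compute the curl of F = (-3y^3, 3x y^2 + 3x, 0):
    (∇ × F)_x = ∂F_z/∂y - ∂F_y/∂z = 0,
    (∇ × F)_y = ∂F_x/∂z - ∂F_z/∂x = 0,
    (∇ × F)_z = ∂F_y/∂x - ∂F_x/∂y = 12y^2 + 3.

On z = 4, (curl F)_z = 12y^2 + 3.

Convert to polar (x = r cos θ, y = r sin θ, dA = r dr dθ); the integrand becomes 12r^2sin(θ)^2 + 3, so

    ∬_D (curl F)_z dA = ∫_0^{2π} ∫_0^{7} (12r^2sin(θ)^2 + 3) · r dr dθ.

Inner (r from 0 to 7): 7203sin(θ)^2 + 147/2.
Outer (θ from 0 to 2π): 7350π.

Therefore ∮_C F · dr = 7350π.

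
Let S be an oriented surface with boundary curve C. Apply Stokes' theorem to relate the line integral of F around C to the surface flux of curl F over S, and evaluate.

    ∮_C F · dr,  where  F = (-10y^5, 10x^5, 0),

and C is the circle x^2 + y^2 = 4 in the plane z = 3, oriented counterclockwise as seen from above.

Let S be the flat disk x^2 + y^2 ≤ 4 in the plane z = 3, with upward unit normal n̂ = ẑ. By Stokes' theorem,

    ∮_C F · dr = ∬_S (∇ × F) · n̂ dS = ∬_D (curl F)_z dA,

where D is the disk x^2 + y^2 ≤ 4.

Compute the curl of F = (-10y^5, 10x^5, 0):
    (∇ × F)_x = ∂F_z/∂y - ∂F_y/∂z = 0,
    (∇ × F)_y = ∂F_x/∂z - ∂F_z/∂x = 0,
    (∇ × F)_z = ∂F_y/∂x - ∂F_x/∂y = 50x^4 + 50y^4.

On z = 3, (curl F)_z = 50x^4 + 50y^4.

Convert to polar (x = r cos θ, y = r sin θ, dA = r dr dθ); the integrand becomes 50r^4(sin(θ)^4 + cos(θ)^4), so

    ∬_D (curl F)_z dA = ∫_0^{2π} ∫_0^{2} (50r^4(sin(θ)^4 + cos(θ)^4)) · r dr dθ.

Inner (r from 0 to 2): 1600sin(θ)^4/3 + 1600cos(θ)^4/3.
Outer (θ from 0 to 2π): 800π.

Therefore ∮_C F · dr = 800π.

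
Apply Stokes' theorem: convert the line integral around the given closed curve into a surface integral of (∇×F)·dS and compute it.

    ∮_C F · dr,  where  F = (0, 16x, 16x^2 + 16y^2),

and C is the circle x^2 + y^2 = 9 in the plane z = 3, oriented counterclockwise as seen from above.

Let S be the flat disk x^2 + y^2 ≤ 9 in the plane z = 3, with upward unit normal n̂ = ẑ. By Stokes' theorem,

    ∮_C F · dr = ∬_S (∇ × F) · n̂ dS = ∬_D (curl F)_z dA,

where D is the disk x^2 + y^2 ≤ 9.

Compute the curl of F = (0, 16x, 16x^2 + 16y^2):
    (∇ × F)_x = ∂F_z/∂y - ∂F_y/∂z = 32y,
    (∇ × F)_y = ∂F_x/∂z - ∂F_z/∂x = -32x,
    (∇ × F)_z = ∂F_y/∂x - ∂F_x/∂y = 16.

On z = 3, (curl F)_z = 16.

Convert to polar (x = r cos θ, y = r sin θ, dA = r dr dθ); the integrand becomes 16, so

    ∬_D (curl F)_z dA = ∫_0^{2π} ∫_0^{3} (16) · r dr dθ.

Inner (r from 0 to 3): 72.
Outer (θ from 0 to 2π): 144π.

Therefore ∮_C F · dr = 144π.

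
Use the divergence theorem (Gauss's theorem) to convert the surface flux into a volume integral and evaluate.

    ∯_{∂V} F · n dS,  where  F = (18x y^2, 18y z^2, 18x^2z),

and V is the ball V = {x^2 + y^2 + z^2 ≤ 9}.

By the divergence theorem,

    ∯_{∂V} F · n dS = ∭_V (∇ · F) dV.

Compute the divergence:
    ∇ · F = ∂F_x/∂x + ∂F_y/∂y + ∂F_z/∂z = 18y^2 + 18z^2 + 18x^2 = 18x^2 + 18y^2 + 18z^2.

In spherical coordinates, x = ρ sin(φ) cos(θ), y = ρ sin(φ) sin(θ), z = ρ cos(φ), dV = ρ^2 sin(φ) dρ dφ dθ, with 0 ≤ ρ ≤ 3, 0 ≤ φ ≤ π, 0 ≤ θ ≤ 2π.

The integrand, after substitution and multiplying by the volume element, becomes (18ρ^2) · ρ^2 sin(φ), so

    ∭_V (∇·F) dV = ∫_0^{2π} ∫_0^{π} ∫_0^{3} (18ρ^2) · ρ^2 sin(φ) dρ dφ dθ.

Inner (ρ from 0 to 3): 4374sin(φ)/5.
Middle (φ from 0 to π): 8748/5.
Outer (θ from 0 to 2π): 17496π/5.

Therefore ∯_{∂V} F · n dS = 17496π/5.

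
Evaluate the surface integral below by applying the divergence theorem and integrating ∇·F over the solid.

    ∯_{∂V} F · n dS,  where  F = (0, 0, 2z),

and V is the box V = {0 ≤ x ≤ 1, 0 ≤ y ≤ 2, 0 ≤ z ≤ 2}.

By the divergence theorem,

    ∯_{∂V} F · n dS = ∭_V (∇ · F) dV.

Compute the divergence:
    ∇ · F = ∂F_x/∂x + ∂F_y/∂y + ∂F_z/∂z = 0 + 0 + 2 = 2.

V is a rectangular box, so dV = dx dy dz with 0 ≤ x ≤ 1, 0 ≤ y ≤ 2, 0 ≤ z ≤ 2.

Integrate (2) over V as an iterated integral:

    ∭_V (∇·F) dV = ∫_0^{1} ∫_0^{2} ∫_0^{2} (2) dz dy dx.

Inner (z from 0 to 2): 4.
Middle (y from 0 to 2): 8.
Outer (x from 0 to 1): 8.

Therefore ∯_{∂V} F · n dS = 8.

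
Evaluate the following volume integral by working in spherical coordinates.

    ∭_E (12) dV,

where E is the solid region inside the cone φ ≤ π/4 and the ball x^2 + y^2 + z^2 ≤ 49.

In spherical coordinates, x = ρ sin(φ) cos(θ), y = ρ sin(φ) sin(θ), z = ρ cos(φ), and dV = ρ^2 sin(φ) dρ dφ dθ.

The integrand becomes 12, so

    ∭_E (12) dV = ∫_{0}^{2π} ∫_{0}^{π/4} ∫_{0}^{7} (12) · ρ^2 sin(φ) dρ dφ dθ.

Inner (ρ): 1372sin(φ).
Middle (φ): 1372 - 686sqrt(2).
Outer (θ): 1372π (2 - sqrt(2)).

Therefore the triple integral equals 1372π (2 - sqrt(2)).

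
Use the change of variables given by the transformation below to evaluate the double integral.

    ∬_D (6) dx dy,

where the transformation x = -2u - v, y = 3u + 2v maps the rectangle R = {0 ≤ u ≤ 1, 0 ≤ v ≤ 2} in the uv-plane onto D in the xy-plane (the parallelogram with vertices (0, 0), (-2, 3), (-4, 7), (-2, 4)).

Compute the Jacobian determinant of (x, y) with respect to (u, v):

    ∂(x,y)/∂(u,v) = | -2  -1 | = (-2)(2) - (-1)(3) = -1.
                   | 3  2 |

Its absolute value is |J| = 1 (the area scaling factor).

Substituting x = -2u - v, y = 3u + 2v into the integrand,

    6 → 6,

so the integral becomes

    ∬_R (6) · |J| du dv = ∫_0^1 ∫_0^2 (6) dv du.

Inner (v): 12.
Outer (u): 12.

Therefore ∬_D (6) dx dy = 12.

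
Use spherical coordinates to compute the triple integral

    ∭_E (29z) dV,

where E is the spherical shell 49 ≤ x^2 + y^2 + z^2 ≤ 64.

In spherical coordinates, x = ρ sin(φ) cos(θ), y = ρ sin(φ) sin(θ), z = ρ cos(φ), and dV = ρ^2 sin(φ) dρ dφ dθ.

The integrand becomes 29ρ cos(φ), so

    ∭_E (29z) dV = ∫_{0}^{2π} ∫_{0}^{π} ∫_{7}^{8} (29ρ cos(φ)) · ρ^2 sin(φ) dρ dφ dθ.

Inner (ρ): 49155sin(2φ)/8.
Middle (φ): 0.
Outer (θ): 0.

Therefore the triple integral equals 0.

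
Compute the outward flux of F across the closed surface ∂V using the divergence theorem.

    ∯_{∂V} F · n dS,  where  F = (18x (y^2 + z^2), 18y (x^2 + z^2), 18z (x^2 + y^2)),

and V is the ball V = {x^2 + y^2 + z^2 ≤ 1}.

By the divergence theorem,

    ∯_{∂V} F · n dS = ∭_V (∇ · F) dV.

Compute the divergence:
    ∇ · F = ∂F_x/∂x + ∂F_y/∂y + ∂F_z/∂z = 18y^2 + 18z^2 + 18x^2 + 18z^2 + 18x^2 + 18y^2 = 36x^2 + 36y^2 + 36z^2.

In spherical coordinates, x = ρ sin(φ) cos(θ), y = ρ sin(φ) sin(θ), z = ρ cos(φ), dV = ρ^2 sin(φ) dρ dφ dθ, with 0 ≤ ρ ≤ 1, 0 ≤ φ ≤ π, 0 ≤ θ ≤ 2π.

The integrand, after substitution and multiplying by the volume element, becomes (36ρ^2) · ρ^2 sin(φ), so

    ∭_V (∇·F) dV = ∫_0^{2π} ∫_0^{π} ∫_0^{1} (36ρ^2) · ρ^2 sin(φ) dρ dφ dθ.

Inner (ρ from 0 to 1): 36sin(φ)/5.
Middle (φ from 0 to π): 72/5.
Outer (θ from 0 to 2π): 144π/5.

Therefore ∯_{∂V} F · n dS = 144π/5.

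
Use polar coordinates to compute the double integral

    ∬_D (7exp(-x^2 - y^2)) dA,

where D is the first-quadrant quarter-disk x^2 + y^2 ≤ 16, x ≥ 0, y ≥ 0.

The region D is 0 ≤ r ≤ 4, 0 ≤ θ ≤ π/2 in polar coordinates, where x = r cos(θ), y = r sin(θ), and dA = r dr dθ.

Under the substitution, the integrand becomes 7exp(-r^2), so

    ∬_D (7exp(-x^2 - y^2)) dA = ∫_{0}^{π/2} ∫_{0}^{4} (7exp(-r^2)) · r dr dθ.

Inner integral (in r): ∫_{0}^{4} (7exp(-r^2)) · r dr = 7/2 - 7exp(-16)/2.

Outer integral (in θ): ∫_{0}^{π/2} (7/2 - 7exp(-16)/2) dθ = -7π (1 - exp(16))exp(-16)/4.

Therefore ∬_D (7exp(-x^2 - y^2)) dA = -7π (1 - exp(16))exp(-16)/4.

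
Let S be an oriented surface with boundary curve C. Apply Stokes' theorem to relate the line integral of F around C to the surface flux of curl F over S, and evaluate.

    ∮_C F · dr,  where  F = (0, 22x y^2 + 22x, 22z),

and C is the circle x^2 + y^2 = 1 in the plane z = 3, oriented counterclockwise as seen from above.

Let S be the flat disk x^2 + y^2 ≤ 1 in the plane z = 3, with upward unit normal n̂ = ẑ. By Stokes' theorem,

    ∮_C F · dr = ∬_S (∇ × F) · n̂ dS = ∬_D (curl F)_z dA,

where D is the disk x^2 + y^2 ≤ 1.

Compute the curl of F = (0, 22x y^2 + 22x, 22z):
    (∇ × F)_x = ∂F_z/∂y - ∂F_y/∂z = 0,
    (∇ × F)_y = ∂F_x/∂z - ∂F_z/∂x = 0,
    (∇ × F)_z = ∂F_y/∂x - ∂F_x/∂y = 22y^2 + 22.

On z = 3, (curl F)_z = 22y^2 + 22.

Convert to polar (x = r cos θ, y = r sin θ, dA = r dr dθ); the integrand becomes 22r^2sin(θ)^2 + 22, so

    ∬_D (curl F)_z dA = ∫_0^{2π} ∫_0^{1} (22r^2sin(θ)^2 + 22) · r dr dθ.

Inner (r from 0 to 1): 11sin(θ)^2/2 + 11.
Outer (θ from 0 to 2π): 55π/2.

Therefore ∮_C F · dr = 55π/2.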